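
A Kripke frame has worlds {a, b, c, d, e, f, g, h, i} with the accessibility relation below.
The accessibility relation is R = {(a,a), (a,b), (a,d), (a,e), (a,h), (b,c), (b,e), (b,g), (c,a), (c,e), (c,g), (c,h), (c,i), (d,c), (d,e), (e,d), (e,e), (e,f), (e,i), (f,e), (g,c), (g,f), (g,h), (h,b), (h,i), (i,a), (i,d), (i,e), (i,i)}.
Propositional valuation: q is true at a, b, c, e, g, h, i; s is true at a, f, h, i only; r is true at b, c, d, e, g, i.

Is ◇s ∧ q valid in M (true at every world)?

No

Recall that ◇ψ holds at a world iff ψ holds at some accessible world.
Let φ = ◇s ∧ q. Evaluate φ at each world:
  a (successors {a, b, d, e, h}): φ is true.
  b (successors {c, e, g}): φ is false.
  c (successors {a, e, g, h, i}): φ is true.
  d (successors {c, e}): φ is false.
  e (successors {d, e, f, i}): φ is true.
  f (successors {e}): φ is false.
  g (successors {c, f, h}): φ is true.
  h (successors {b, i}): φ is true.
  i (successors {a, d, e, i}): φ is true.
Detail at b (counterexample):
  At b: ◇s is false, q is true, so ◇s ∧ q is false.
    At b: ◇s requires s at some successor in {c, e, g}.
      At c: s is false.
      At e: s is false.
      At g: s is false.
    So ◇s is false at b.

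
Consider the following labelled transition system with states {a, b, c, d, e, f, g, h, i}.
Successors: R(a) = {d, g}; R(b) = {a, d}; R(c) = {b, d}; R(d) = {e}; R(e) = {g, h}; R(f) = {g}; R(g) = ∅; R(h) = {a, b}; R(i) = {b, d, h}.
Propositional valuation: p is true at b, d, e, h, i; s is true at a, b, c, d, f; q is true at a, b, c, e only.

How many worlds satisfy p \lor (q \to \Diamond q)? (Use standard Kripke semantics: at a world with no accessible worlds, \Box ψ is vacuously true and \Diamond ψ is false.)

Let φ = p \lor (q \to \Diamond q). Evaluate φ at each world:
  a (successors {d, g}): φ is false.
  b (successors {a, d}): φ is true.
  c (successors {b, d}): φ is true.
  d (successors {e}): φ is true.
  e (successors {g, h}): φ is true.
  f (successors {g}): φ is true.
  g (successors ∅): φ is true.
  h (successors {a, b}): φ is true.
  i (successors {b, d, h}): φ is true.
For instance, at i:
  At i: p is true, q \to \Diamond q is true, so p \lor (q \to \Diamond q) is true.
    At i: q is false, \Diamond q is true, so q \to \Diamond q is true.
      At i: \Diamond q requires q at some successor in {b, d, h}.
        q holds at b, so \Diamond q is true at i.
Satisfying worlds: {b, c, d, e, f, g, h, i}

8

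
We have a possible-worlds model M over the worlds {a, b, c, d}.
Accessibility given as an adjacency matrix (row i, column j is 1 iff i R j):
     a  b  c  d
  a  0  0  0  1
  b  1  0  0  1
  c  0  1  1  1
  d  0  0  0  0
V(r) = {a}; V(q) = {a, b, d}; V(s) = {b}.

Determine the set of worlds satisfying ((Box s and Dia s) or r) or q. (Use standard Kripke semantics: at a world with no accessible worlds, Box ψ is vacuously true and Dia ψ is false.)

Let φ = ((Box s and Dia s) or r) or q. Evaluate φ at each world:
  a (successors {d}): φ is true.
  b (successors {a, d}): φ is true.
  c (successors {b, c, d}): φ is false.
  d (successors ∅): φ is true.
For instance, at b:
  At b: (Box s and Dia s) or r is false, q is true, so ((Box s and Dia s) or r) or q is true.
    At b: Box s and Dia s is false, r is false, so (Box s and Dia s) or r is false.
      At b: Box s is false, Dia s is false, so Box s and Dia s is false.
Satisfying worlds: {a, b, d}

a, b, d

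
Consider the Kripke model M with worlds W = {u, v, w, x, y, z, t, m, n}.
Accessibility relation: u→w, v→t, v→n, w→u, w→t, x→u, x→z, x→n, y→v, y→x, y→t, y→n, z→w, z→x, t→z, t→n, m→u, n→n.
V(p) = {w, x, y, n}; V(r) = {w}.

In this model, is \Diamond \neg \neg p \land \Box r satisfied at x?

No

Recall that \Box ψ holds at a world iff ψ holds at every accessible world, and \Diamond ψ holds iff ψ holds at some accessible world.
At x: \Diamond \neg \neg p is true, \Box r is false, so \Diamond \neg \neg p \land \Box r is false.
  At x: \Diamond \neg \neg p requires \neg \neg p at some successor in {u, z, n}.
    \neg \neg p holds at n, so \Diamond \neg \neg p is true at x.
  At x: \Box r requires r at every successor {u, z, n}.
    r fails at u, so \Box r is false at x.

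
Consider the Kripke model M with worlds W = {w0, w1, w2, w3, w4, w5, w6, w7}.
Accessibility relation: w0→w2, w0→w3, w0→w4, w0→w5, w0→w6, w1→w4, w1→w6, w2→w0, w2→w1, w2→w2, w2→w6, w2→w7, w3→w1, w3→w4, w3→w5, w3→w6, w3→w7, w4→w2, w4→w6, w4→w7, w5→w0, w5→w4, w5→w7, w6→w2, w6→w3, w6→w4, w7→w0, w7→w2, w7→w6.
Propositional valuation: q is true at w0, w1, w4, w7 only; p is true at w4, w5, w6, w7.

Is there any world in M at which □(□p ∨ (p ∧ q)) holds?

No

Let φ = □(□p ∨ (p ∧ q)). Evaluate φ at each world:
  w0 (successors {w2, w3, w4, w5, w6}): φ is false.
  w1 (successors {w4, w6}): φ is false.
  w2 (successors {w0, w1, w2, w6, w7}): φ is false.
  w3 (successors {w1, w4, w5, w6, w7}): φ is false.
  w4 (successors {w2, w6, w7}): φ is false.
  w5 (successors {w0, w4, w7}): φ is false.
  w6 (successors {w2, w3, w4}): φ is false.
  w7 (successors {w0, w2, w6}): φ is false.
For instance, at w6:
  At w6: □(□p ∨ (p ∧ q)) requires □p ∨ (p ∧ q) at every successor {w2, w3, w4}.
    □p ∨ (p ∧ q) fails at w2, so □(□p ∨ (p ∧ q)) is false at w6.
      At w2: □p is false, p ∧ q is false, so □p ∨ (p ∧ q) is false.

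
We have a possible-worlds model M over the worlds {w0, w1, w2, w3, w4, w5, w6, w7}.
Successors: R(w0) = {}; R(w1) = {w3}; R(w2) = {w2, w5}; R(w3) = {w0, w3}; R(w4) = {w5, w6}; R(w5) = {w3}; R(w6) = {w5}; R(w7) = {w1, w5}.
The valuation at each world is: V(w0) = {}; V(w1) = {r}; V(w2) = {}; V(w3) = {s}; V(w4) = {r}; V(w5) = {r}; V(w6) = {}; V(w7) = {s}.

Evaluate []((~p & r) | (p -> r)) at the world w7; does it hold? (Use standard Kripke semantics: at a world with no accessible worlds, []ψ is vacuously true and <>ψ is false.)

Yes

Recall that []ψ holds at a world iff ψ holds at every accessible world, and <>ψ holds iff ψ holds at some accessible world.
At w7: []((~p & r) | (p -> r)) requires (~p & r) | (p -> r) at every successor {w1, w5}.
  At w1: (~p & r) | (p -> r) is true.
  At w5: (~p & r) | (p -> r) is true.
So []((~p & r) | (p -> r)) is true at w7.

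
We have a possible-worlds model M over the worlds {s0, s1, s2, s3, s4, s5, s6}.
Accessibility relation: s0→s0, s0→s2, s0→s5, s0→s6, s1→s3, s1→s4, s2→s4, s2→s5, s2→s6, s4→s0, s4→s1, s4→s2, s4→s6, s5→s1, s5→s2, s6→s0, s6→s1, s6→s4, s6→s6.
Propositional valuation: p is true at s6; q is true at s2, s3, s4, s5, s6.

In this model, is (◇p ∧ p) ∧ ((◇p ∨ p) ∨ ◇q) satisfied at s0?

At s0: ◇p ∧ p is false, (◇p ∨ p) ∨ ◇q is true, so (◇p ∧ p) ∧ ((◇p ∨ p) ∨ ◇q) is false.
  At s0: ◇p is true, p is false, so ◇p ∧ p is false.
    At s0: ◇p requires p at some successor in {s0, s2, s5, s6}.
      p holds at s6, so ◇p is true at s0.
  At s0: ◇p ∨ p is true, ◇q is true, so (◇p ∨ p) ∨ ◇q is true.
    At s0: ◇p is true, p is false, so ◇p ∨ p is true.
      At s0: ◇p requires p at some successor in {s0, s2, s5, s6}.
        p holds at s6, so ◇p is true at s0.
    At s0: ◇q requires q at some successor in {s0, s2, s5, s6}.
      q holds at s2, so ◇q is true at s0.

No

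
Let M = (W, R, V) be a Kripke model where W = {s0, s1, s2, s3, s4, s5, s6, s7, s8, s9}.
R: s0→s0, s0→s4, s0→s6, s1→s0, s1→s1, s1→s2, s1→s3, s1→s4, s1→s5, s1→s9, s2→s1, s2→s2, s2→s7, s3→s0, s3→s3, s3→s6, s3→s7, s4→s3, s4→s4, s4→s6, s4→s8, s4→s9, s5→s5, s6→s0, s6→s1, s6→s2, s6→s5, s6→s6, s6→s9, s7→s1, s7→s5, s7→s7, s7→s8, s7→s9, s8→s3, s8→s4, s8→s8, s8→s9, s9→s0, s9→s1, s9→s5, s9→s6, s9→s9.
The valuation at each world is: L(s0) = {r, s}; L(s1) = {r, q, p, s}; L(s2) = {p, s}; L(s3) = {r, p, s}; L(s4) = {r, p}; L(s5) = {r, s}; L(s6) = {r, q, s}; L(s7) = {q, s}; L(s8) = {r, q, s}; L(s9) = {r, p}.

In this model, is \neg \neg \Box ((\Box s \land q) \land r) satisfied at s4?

At s4: \neg \Box ((\Box s \land q) \land r) is true, so \neg \neg \Box ((\Box s \land q) \land r) is false.
  At s4: \Box ((\Box s \land q) \land r) is false, so \neg \Box ((\Box s \land q) \land r) is true.
    At s4: \Box ((\Box s \land q) \land r) requires (\Box s \land q) \land r at every successor {s3, s4, s6, s8, s9}.
      (\Box s \land q) \land r fails at s3, so \Box ((\Box s \land q) \land r) is false at s4.

No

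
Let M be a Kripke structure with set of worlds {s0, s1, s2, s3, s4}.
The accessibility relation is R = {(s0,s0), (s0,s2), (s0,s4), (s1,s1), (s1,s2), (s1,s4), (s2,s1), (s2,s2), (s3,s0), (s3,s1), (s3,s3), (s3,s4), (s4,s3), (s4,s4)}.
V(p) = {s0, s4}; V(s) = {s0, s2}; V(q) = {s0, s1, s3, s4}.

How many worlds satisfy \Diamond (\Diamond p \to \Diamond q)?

Recall that \Diamond ψ holds at a world iff ψ holds at some accessible world.
Let φ = \Diamond (\Diamond p \to \Diamond q). Evaluate φ at each world:
  s0 (successors {s0, s2, s4}): φ is true.
  s1 (successors {s1, s2, s4}): φ is true.
  s2 (successors {s1, s2}): φ is true.
  s3 (successors {s0, s1, s3, s4}): φ is true.
  s4 (successors {s3, s4}): φ is true.
For instance, at s4:
  At s4: \Diamond (\Diamond p \to \Diamond q) requires \Diamond p \to \Diamond q at some successor in {s3, s4}.
    \Diamond p \to \Diamond q holds at s3, so \Diamond (\Diamond p \to \Diamond q) is true at s4.
      At s3: \Diamond p is true, \Diamond q is true, so \Diamond p \to \Diamond q is true.
Satisfying worlds: {s0, s1, s2, s3, s4}

5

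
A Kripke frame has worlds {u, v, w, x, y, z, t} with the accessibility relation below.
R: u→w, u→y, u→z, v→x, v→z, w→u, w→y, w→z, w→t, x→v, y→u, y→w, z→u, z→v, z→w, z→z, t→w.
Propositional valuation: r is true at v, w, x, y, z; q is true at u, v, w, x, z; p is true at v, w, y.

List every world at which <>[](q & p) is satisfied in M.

Let φ = <>[](q & p). Evaluate φ at each world:
  u (successors {w, y, z}): φ is false.
  v (successors {x, z}): φ is true.
  w (successors {u, y, z, t}): φ is true.
  x (successors {v}): φ is false.
  y (successors {u, w}): φ is false.
  z (successors {u, v, w, z}): φ is false.
  t (successors {w}): φ is false.
For instance, at x:
  At x: <>[](q & p) requires [](q & p) at some successor in {v}.
    At v: [](q & p) is false.
  So <>[](q & p) is false at x.
Satisfying worlds: {v, w}

v, w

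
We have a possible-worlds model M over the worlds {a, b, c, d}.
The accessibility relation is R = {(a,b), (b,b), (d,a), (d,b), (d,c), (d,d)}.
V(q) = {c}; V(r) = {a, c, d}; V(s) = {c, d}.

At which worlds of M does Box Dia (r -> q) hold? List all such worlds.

a, b, c

Let φ = Box Dia (r -> q). Evaluate φ at each world:
  a (successors {b}): φ is true.
  b (successors {b}): φ is true.
  c (successors ∅): φ is true.
  d (successors {a, b, c, d}): φ is false.
For instance, at a:
  At a: Box Dia (r -> q) requires Dia (r -> q) at every successor {b}.
      At b: Dia (r -> q) requires r -> q at some successor in {b}.
        r -> q holds at b, so Dia (r -> q) is true at b.
  So Box Dia (r -> q) is true at a.
Satisfying worlds: {a, b, c}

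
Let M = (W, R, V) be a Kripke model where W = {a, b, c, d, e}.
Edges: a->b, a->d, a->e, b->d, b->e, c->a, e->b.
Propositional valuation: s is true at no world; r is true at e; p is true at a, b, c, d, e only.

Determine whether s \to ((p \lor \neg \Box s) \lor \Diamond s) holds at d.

Yes

At d: s is false, (p \lor \neg \Box s) \lor \Diamond s is true, so s \to ((p \lor \neg \Box s) \lor \Diamond s) is true.
  At d: p \lor \neg \Box s is true, \Diamond s is false, so (p \lor \neg \Box s) \lor \Diamond s is true.
    At d: p is true, \neg \Box s is false, so p \lor \neg \Box s is true.
      At d: \Box s is true, so \neg \Box s is false.
    At d: no accessible worlds, so \Diamond s is false.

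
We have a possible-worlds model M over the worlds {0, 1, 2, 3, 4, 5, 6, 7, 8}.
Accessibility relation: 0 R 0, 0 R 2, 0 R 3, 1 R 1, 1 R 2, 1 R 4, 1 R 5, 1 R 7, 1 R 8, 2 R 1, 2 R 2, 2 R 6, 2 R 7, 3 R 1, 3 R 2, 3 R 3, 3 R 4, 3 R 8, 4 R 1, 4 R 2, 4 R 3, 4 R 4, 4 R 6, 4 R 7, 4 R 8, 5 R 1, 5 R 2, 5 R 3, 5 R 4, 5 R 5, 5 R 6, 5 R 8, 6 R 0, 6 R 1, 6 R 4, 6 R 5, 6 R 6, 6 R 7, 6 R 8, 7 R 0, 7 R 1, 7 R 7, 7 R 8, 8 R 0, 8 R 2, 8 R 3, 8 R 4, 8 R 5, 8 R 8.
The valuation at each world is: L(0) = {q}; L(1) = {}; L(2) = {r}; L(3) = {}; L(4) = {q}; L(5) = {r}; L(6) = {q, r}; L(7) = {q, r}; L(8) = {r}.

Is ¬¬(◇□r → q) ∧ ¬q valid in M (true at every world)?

Let φ = ¬¬(◇□r → q) ∧ ¬q. Evaluate φ at each world:
  0 (successors {0, 2, 3}): φ is false.
  1 (successors {1, 2, 4, 5, 7, 8}): φ is true.
  2 (successors {1, 2, 6, 7}): φ is true.
  3 (successors {1, 2, 3, 4, 8}): φ is true.
  4 (successors {1, 2, 3, 4, 6, 7, 8}): φ is false.
  5 (successors {1, 2, 3, 4, 5, 6, 8}): φ is true.
  6 (successors {0, 1, 4, 5, 6, 7, 8}): φ is false.
  7 (successors {0, 1, 7, 8}): φ is false.
  8 (successors {0, 2, 3, 4, 5, 8}): φ is true.
Detail at 0 (counterexample):
  At 0: ¬¬(◇□r → q) is true, ¬q is false, so ¬¬(◇□r → q) ∧ ¬q is false.
    At 0: ¬(◇□r → q) is false, so ¬¬(◇□r → q) is true.
      At 0: ◇□r → q is true, so ¬(◇□r → q) is false.

No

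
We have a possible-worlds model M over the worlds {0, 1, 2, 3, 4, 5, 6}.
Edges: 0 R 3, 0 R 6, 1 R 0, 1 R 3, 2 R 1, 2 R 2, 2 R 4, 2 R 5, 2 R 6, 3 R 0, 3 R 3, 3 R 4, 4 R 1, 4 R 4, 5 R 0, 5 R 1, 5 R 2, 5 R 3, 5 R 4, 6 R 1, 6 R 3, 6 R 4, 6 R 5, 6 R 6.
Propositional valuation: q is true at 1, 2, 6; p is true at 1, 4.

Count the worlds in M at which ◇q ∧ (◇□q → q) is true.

5

Recall that □ψ holds at a world iff ψ holds at every accessible world, and ◇ψ holds iff ψ holds at some accessible world.
Let φ = ◇q ∧ (◇□q → q). Evaluate φ at each world:
  0 (successors {3, 6}): φ is true.
  1 (successors {0, 3}): φ is false.
  2 (successors {1, 2, 4, 5, 6}): φ is true.
  3 (successors {0, 3, 4}): φ is false.
  4 (successors {1, 4}): φ is true.
  5 (successors {0, 1, 2, 3, 4}): φ is true.
  6 (successors {1, 3, 4, 5, 6}): φ is true.
For instance, at 3:
  At 3: ◇q is false, ◇□q → q is true, so ◇q ∧ (◇□q → q) is false.
    At 3: ◇q requires q at some successor in {0, 3, 4}.
      At 0: q is false.
      At 3: q is false.
      At 4: q is false.
    So ◇q is false at 3.
    At 3: ◇□q is false, q is false, so ◇□q → q is true.
      At 3: ◇□q requires □q at some successor in {0, 3, 4}.
        At 0: □q is false.
        At 3: □q is false.
        At 4: □q is false.
      So ◇□q is false at 3.
Satisfying worlds: {0, 2, 4, 5, 6}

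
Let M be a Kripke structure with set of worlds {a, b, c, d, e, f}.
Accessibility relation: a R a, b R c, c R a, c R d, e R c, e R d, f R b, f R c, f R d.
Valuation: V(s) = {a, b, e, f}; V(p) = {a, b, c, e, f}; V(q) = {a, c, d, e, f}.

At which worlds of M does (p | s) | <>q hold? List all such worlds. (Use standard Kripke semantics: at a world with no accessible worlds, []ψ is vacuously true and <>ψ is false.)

Recall that <>ψ holds at a world iff ψ holds at some accessible world.
Let φ = (p | s) | <>q. Evaluate φ at each world:
  a (successors {a}): φ is true.
  b (successors {c}): φ is true.
  c (successors {a, d}): φ is true.
  d (successors ∅): φ is false.
  e (successors {c, d}): φ is true.
  f (successors {b, c, d}): φ is true.
For instance, at a:
  At a: p | s is true, <>q is true, so (p | s) | <>q is true.
    At a: <>q requires q at some successor in {a}.
      q holds at a, so <>q is true at a.
Satisfying worlds: {a, b, c, e, f}

a, b, c, e, f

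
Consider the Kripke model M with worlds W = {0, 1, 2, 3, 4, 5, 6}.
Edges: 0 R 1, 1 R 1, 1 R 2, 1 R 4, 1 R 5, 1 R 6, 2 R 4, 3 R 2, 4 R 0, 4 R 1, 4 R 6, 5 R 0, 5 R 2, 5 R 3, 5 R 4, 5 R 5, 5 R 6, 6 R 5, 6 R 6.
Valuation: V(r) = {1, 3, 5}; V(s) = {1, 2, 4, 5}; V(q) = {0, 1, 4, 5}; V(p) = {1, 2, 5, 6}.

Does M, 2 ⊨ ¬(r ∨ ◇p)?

At 2: r ∨ ◇p is false, so ¬(r ∨ ◇p) is true.
  At 2: r is false, ◇p is false, so r ∨ ◇p is false.
    At 2: ◇p requires p at some successor in {4}.
      At 4: p is false.
    So ◇p is false at 2.

Yes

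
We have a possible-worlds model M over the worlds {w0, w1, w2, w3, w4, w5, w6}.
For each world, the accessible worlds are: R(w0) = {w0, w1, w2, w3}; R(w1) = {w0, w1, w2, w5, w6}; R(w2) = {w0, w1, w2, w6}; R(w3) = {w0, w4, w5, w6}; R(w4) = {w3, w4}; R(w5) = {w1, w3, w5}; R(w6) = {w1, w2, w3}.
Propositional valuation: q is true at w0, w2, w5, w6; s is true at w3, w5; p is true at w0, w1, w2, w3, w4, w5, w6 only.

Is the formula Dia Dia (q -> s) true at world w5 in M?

Yes

At w5: Dia Dia (q -> s) requires Dia (q -> s) at some successor in {w1, w3, w5}.
  Dia (q -> s) holds at w1, so Dia Dia (q -> s) is true at w5.
    At w1: Dia (q -> s) requires q -> s at some successor in {w0, w1, w2, w5, w6}.
      q -> s holds at w1, so Dia (q -> s) is true at w1.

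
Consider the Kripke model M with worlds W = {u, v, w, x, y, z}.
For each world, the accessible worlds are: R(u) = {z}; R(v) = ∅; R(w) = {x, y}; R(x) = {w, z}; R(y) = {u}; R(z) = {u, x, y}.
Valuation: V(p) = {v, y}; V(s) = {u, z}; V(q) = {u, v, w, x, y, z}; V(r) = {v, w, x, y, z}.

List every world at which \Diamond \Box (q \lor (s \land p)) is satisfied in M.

u, w, x, y, z

Let φ = \Diamond \Box (q \lor (s \land p)). Evaluate φ at each world:
  u (successors {z}): φ is true.
  v (successors ∅): φ is false.
  w (successors {x, y}): φ is true.
  x (successors {w, z}): φ is true.
  y (successors {u}): φ is true.
  z (successors {u, x, y}): φ is true.
For instance, at x:
  At x: \Diamond \Box (q \lor (s \land p)) requires \Box (q \lor (s \land p)) at some successor in {w, z}.
    \Box (q \lor (s \land p)) holds at w, so \Diamond \Box (q \lor (s \land p)) is true at x.
      At w: \Box (q \lor (s \land p)) requires q \lor (s \land p) at every successor {x, y}.
        At x: q \lor (s \land p) is true.
        At y: q \lor (s \land p) is true.
      So \Box (q \lor (s \land p)) is true at w.
Satisfying worlds: {u, w, x, y, z}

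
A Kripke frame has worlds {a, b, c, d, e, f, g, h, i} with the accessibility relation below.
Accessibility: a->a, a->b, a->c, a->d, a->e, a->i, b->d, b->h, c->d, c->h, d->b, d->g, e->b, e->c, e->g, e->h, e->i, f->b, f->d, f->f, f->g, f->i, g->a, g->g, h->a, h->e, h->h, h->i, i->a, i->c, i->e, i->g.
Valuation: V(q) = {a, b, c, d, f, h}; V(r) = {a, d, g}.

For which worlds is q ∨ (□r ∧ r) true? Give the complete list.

Recall that □ψ holds at a world iff ψ holds at every accessible world, and ◇ψ holds iff ψ holds at some accessible world.
Let φ = q ∨ (□r ∧ r). Evaluate φ at each world:
  a (successors {a, b, c, d, e, i}): φ is true.
  b (successors {d, h}): φ is true.
  c (successors {d, h}): φ is true.
  d (successors {b, g}): φ is true.
  e (successors {b, c, g, h, i}): φ is false.
  f (successors {b, d, f, g, i}): φ is true.
  g (successors {a, g}): φ is true.
  h (successors {a, e, h, i}): φ is true.
  i (successors {a, c, e, g}): φ is false.
For instance, at d:
  At d: q is true, □r ∧ r is false, so q ∨ (□r ∧ r) is true.
    At d: □r is false, r is true, so □r ∧ r is false.
      At d: □r requires r at every successor {b, g}.
        r fails at b, so □r is false at d.
Satisfying worlds: {a, b, c, d, f, g, h}

a, b, c, d, f, g, h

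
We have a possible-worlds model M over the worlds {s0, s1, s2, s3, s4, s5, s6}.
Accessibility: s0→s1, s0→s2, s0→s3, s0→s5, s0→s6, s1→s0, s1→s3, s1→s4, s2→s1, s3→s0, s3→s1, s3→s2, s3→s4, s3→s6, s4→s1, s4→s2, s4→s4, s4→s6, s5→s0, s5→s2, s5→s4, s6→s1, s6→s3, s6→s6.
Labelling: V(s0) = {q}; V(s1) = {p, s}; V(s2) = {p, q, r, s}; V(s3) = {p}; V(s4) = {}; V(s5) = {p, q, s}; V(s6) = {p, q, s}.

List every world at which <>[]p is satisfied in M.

Recall that []ψ holds at a world iff ψ holds at every accessible world, and <>ψ holds iff ψ holds at some accessible world.
Let φ = <>[]p. Evaluate φ at each world:
  s0 (successors {s1, s2, s3, s5, s6}): φ is true.
  s1 (successors {s0, s3, s4}): φ is true.
  s2 (successors {s1}): φ is false.
  s3 (successors {s0, s1, s2, s4, s6}): φ is true.
  s4 (successors {s1, s2, s4, s6}): φ is true.
  s5 (successors {s0, s2, s4}): φ is true.
  s6 (successors {s1, s3, s6}): φ is true.
For instance, at s0:
  At s0: <>[]p requires []p at some successor in {s1, s2, s3, s5, s6}.
    []p holds at s2, so <>[]p is true at s0.
      At s2: []p requires p at every successor {s1}.
        At s1: p is true.
      So []p is true at s2.
Satisfying worlds: {s0, s1, s3, s4, s5, s6}

s0, s1, s3, s4, s5, s6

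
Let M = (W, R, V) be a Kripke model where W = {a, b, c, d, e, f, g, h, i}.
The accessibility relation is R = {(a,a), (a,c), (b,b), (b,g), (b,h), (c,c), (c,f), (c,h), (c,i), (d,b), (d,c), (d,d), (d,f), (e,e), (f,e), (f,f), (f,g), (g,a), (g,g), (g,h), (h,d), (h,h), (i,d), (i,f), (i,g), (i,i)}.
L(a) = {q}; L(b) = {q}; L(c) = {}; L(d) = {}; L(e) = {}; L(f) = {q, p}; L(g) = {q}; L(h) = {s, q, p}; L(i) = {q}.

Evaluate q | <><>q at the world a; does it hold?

Yes

At a: q is true, <><>q is true, so q | <><>q is true.
  At a: <><>q requires <>q at some successor in {a, c}.
    <>q holds at a, so <><>q is true at a.
      At a: <>q requires q at some successor in {a, c}.
        q holds at a, so <>q is true at a.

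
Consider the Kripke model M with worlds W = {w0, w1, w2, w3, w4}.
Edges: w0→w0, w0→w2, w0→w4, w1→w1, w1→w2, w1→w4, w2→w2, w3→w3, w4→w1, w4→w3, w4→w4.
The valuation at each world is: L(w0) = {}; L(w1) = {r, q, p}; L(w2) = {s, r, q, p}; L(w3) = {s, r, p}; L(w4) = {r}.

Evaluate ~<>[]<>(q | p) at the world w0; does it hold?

No

Recall that []ψ holds at a world iff ψ holds at every accessible world, and <>ψ holds iff ψ holds at some accessible world.
At w0: <>[]<>(q | p) is true, so ~<>[]<>(q | p) is false.
  At w0: <>[]<>(q | p) requires []<>(q | p) at some successor in {w0, w2, w4}.
    []<>(q | p) holds at w0, so <>[]<>(q | p) is true at w0.
      At w0: []<>(q | p) requires <>(q | p) at every successor {w0, w2, w4}.
        At w0: <>(q | p) is true.
        At w2: <>(q | p) is true.
        At w4: <>(q | p) is true.
      So []<>(q | p) is true at w0.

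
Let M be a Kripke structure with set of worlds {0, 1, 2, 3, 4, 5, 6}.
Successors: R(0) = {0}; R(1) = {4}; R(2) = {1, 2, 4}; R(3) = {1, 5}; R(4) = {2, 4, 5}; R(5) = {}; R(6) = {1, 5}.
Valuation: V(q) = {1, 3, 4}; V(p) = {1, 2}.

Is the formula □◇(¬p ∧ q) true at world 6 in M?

At 6: □◇(¬p ∧ q) requires ◇(¬p ∧ q) at every successor {1, 5}.
  ◇(¬p ∧ q) fails at 5, so □◇(¬p ∧ q) is false at 6.
    At 5: no accessible worlds, so ◇(¬p ∧ q) is false.

No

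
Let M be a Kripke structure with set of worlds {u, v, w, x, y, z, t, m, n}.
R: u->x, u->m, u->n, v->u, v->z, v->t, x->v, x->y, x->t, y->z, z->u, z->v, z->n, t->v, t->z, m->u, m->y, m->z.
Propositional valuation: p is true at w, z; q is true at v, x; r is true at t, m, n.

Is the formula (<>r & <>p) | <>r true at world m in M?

No

At m: <>r & <>p is false, <>r is false, so (<>r & <>p) | <>r is false.
  At m: <>r is false, <>p is true, so <>r & <>p is false.
    At m: <>r requires r at some successor in {u, y, z}.
      At u: r is false.
      At y: r is false.
      At z: r is false.
    So <>r is false at m.
    At m: <>p requires p at some successor in {u, y, z}.
      p holds at z, so <>p is true at m.
  At m: <>r requires r at some successor in {u, y, z}.
    At u: r is false.
    At y: r is false.
    At z: r is false.
  So <>r is false at m.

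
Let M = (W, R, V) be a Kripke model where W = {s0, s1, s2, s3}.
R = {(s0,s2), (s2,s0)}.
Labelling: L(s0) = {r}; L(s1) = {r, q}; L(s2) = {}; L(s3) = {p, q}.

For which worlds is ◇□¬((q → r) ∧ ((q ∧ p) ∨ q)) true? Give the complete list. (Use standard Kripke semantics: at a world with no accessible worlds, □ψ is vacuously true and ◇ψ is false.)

s0, s2

Let φ = ◇□¬((q → r) ∧ ((q ∧ p) ∨ q)). Evaluate φ at each world:
  s0 (successors {s2}): φ is true.
  s1 (successors ∅): φ is false.
  s2 (successors {s0}): φ is true.
  s3 (successors ∅): φ is false.
For instance, at s0:
  At s0: ◇□¬((q → r) ∧ ((q ∧ p) ∨ q)) requires □¬((q → r) ∧ ((q ∧ p) ∨ q)) at some successor in {s2}.
    □¬((q → r) ∧ ((q ∧ p) ∨ q)) holds at s2, so ◇□¬((q → r) ∧ ((q ∧ p) ∨ q)) is true at s0.
      At s2: □¬((q → r) ∧ ((q ∧ p) ∨ q)) requires ¬((q → r) ∧ ((q ∧ p) ∨ q)) at every successor {s0}.
        At s0: ¬((q → r) ∧ ((q ∧ p) ∨ q)) is true.
      So □¬((q → r) ∧ ((q ∧ p) ∨ q)) is true at s2.
Satisfying worlds: {s0, s2}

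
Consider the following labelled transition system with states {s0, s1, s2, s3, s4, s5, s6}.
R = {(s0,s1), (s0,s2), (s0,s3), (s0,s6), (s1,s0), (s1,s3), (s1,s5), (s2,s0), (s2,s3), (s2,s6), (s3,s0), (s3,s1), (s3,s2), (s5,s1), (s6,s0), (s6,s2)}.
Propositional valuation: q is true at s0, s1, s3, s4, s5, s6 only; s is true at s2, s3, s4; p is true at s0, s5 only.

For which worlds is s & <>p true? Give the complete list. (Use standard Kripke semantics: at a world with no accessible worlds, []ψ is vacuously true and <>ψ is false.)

s2, s3

Let φ = s & <>p. Evaluate φ at each world:
  s0 (successors {s1, s2, s3, s6}): φ is false.
  s1 (successors {s0, s3, s5}): φ is false.
  s2 (successors {s0, s3, s6}): φ is true.
  s3 (successors {s0, s1, s2}): φ is true.
  s4 (successors ∅): φ is false.
  s5 (successors {s1}): φ is false.
  s6 (successors {s0, s2}): φ is false.
For instance, at s5:
  At s5: s is false, <>p is false, so s & <>p is false.
    At s5: <>p requires p at some successor in {s1}.
      At s1: p is false.
    So <>p is false at s5.
Satisfying worlds: {s2, s3}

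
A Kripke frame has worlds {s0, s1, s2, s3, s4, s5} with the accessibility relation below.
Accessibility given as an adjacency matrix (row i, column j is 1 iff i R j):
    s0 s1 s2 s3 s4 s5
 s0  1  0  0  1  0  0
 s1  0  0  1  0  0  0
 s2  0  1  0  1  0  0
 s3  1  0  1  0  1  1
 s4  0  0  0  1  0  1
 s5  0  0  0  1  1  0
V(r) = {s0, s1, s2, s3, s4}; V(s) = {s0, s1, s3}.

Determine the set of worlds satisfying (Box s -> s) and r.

s0, s1, s3, s4

Recall that Box ψ holds at a world iff ψ holds at every accessible world, and Dia ψ holds iff ψ holds at some accessible world.
Let φ = (Box s -> s) and r. Evaluate φ at each world:
  s0 (successors {s0, s3}): φ is true.
  s1 (successors {s2}): φ is true.
  s2 (successors {s1, s3}): φ is false.
  s3 (successors {s0, s2, s4, s5}): φ is true.
  s4 (successors {s3, s5}): φ is true.
  s5 (successors {s3, s4}): φ is false.
For instance, at s1:
  At s1: Box s -> s is true, r is true, so (Box s -> s) and r is true.
    At s1: Box s is false, s is true, so Box s -> s is true.
      At s1: Box s requires s at every successor {s2}.
        s fails at s2, so Box s is false at s1.
Satisfying worlds: {s0, s1, s3, s4}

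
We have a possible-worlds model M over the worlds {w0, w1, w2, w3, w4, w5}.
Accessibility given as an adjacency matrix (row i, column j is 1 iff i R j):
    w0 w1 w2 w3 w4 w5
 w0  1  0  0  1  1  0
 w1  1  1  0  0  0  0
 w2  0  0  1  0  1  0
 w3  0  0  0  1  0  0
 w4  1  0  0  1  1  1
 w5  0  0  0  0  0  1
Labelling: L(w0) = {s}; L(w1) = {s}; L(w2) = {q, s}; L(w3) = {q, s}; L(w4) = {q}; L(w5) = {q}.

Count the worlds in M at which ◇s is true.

Recall that ◇ψ holds at a world iff ψ holds at some accessible world.
Let φ = ◇s. Evaluate φ at each world:
  w0 (successors {w0, w3, w4}): φ is true.
  w1 (successors {w0, w1}): φ is true.
  w2 (successors {w2, w4}): φ is true.
  w3 (successors {w3}): φ is true.
  w4 (successors {w0, w3, w4, w5}): φ is true.
  w5 (successors {w5}): φ is false.
For instance, at w3:
  At w3: ◇s requires s at some successor in {w3}.
    s holds at w3, so ◇s is true at w3.
Satisfying worlds: {w0, w1, w2, w3, w4}

5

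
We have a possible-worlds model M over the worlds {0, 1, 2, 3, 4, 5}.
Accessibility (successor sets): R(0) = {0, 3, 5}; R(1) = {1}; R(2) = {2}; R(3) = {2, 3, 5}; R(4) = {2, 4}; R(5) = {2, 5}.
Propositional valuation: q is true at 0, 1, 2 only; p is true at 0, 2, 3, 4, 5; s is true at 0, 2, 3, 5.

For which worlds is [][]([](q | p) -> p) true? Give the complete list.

0, 2, 3, 4, 5

Let φ = [][]([](q | p) -> p). Evaluate φ at each world:
  0 (successors {0, 3, 5}): φ is true.
  1 (successors {1}): φ is false.
  2 (successors {2}): φ is true.
  3 (successors {2, 3, 5}): φ is true.
  4 (successors {2, 4}): φ is true.
  5 (successors {2, 5}): φ is true.
For instance, at 4:
  At 4: [][]([](q | p) -> p) requires []([](q | p) -> p) at every successor {2, 4}.
      At 2: []([](q | p) -> p) requires [](q | p) -> p at every successor {2}.
        At 2: [](q | p) -> p is true.
      So []([](q | p) -> p) is true at 2.
      At 4: []([](q | p) -> p) requires [](q | p) -> p at every successor {2, 4}.
        At 2: [](q | p) -> p is true.
        At 4: [](q | p) -> p is true.
      So []([](q | p) -> p) is true at 4.
  So [][]([](q | p) -> p) is true at 4.
Satisfying worlds: {0, 2, 3, 4, 5}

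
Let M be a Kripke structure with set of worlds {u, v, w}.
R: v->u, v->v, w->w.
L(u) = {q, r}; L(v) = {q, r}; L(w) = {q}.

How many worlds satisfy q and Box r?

Let φ = q and Box r. Evaluate φ at each world:
  u (successors ∅): φ is true.
  v (successors {u, v}): φ is true.
  w (successors {w}): φ is false.
For instance, at w:
  At w: q is true, Box r is false, so q and Box r is false.
    At w: Box r requires r at every successor {w}.
      r fails at w, so Box r is false at w.
Satisfying worlds: {u, v}

2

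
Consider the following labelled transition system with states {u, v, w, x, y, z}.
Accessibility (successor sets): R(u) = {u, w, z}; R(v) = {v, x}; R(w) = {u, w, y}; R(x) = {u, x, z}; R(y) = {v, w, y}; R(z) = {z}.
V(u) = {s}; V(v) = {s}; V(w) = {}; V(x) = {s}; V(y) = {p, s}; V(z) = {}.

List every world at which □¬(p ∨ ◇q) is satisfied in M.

Let φ = □¬(p ∨ ◇q). Evaluate φ at each world:
  u (successors {u, w, z}): φ is true.
  v (successors {v, x}): φ is true.
  w (successors {u, w, y}): φ is false.
  x (successors {u, x, z}): φ is true.
  y (successors {v, w, y}): φ is false.
  z (successors {z}): φ is true.
For instance, at x:
  At x: □¬(p ∨ ◇q) requires ¬(p ∨ ◇q) at every successor {u, x, z}.
      At u: p ∨ ◇q is false, so ¬(p ∨ ◇q) is true.
      At x: p ∨ ◇q is false, so ¬(p ∨ ◇q) is true.
      At z: p ∨ ◇q is false, so ¬(p ∨ ◇q) is true.
  So □¬(p ∨ ◇q) is true at x.
Satisfying worlds: {u, v, x, z}

u, v, x, z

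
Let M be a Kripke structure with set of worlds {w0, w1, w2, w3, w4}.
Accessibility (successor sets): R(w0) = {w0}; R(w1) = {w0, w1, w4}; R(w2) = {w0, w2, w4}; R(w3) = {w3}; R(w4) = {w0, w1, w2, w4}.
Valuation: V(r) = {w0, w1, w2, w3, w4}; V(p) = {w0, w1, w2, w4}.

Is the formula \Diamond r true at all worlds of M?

Yes

Let φ = \Diamond r. Evaluate φ at each world:
  w0 (successors {w0}): φ is true.
  w1 (successors {w0, w1, w4}): φ is true.
  w2 (successors {w0, w2, w4}): φ is true.
  w3 (successors {w3}): φ is true.
  w4 (successors {w0, w1, w2, w4}): φ is true.
For instance, at w4:
  At w4: \Diamond r requires r at some successor in {w0, w1, w2, w4}.
    r holds at w0, so \Diamond r is true at w4.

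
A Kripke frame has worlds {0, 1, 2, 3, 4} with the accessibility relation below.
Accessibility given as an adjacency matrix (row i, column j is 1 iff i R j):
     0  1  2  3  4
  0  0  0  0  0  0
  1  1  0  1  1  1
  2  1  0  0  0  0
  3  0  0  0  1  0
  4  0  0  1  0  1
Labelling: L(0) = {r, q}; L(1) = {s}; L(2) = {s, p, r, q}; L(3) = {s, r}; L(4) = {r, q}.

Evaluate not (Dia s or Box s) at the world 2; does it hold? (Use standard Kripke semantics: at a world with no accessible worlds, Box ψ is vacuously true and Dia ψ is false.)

Yes

At 2: Dia s or Box s is false, so not (Dia s or Box s) is true.
  At 2: Dia s is false, Box s is false, so Dia s or Box s is false.
    At 2: Dia s requires s at some successor in {0}.
      At 0: s is false.
    So Dia s is false at 2.
    At 2: Box s requires s at every successor {0}.
      s fails at 0, so Box s is false at 2.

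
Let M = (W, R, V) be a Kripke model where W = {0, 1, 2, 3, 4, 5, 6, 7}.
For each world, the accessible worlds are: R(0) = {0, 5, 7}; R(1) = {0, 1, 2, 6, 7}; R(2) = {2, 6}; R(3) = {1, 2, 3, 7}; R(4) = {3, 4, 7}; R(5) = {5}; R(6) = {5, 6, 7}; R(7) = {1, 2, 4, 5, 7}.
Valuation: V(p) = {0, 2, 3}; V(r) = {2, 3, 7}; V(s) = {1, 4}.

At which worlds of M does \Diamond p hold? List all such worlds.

0, 1, 2, 3, 4, 7

Recall that \Diamond ψ holds at a world iff ψ holds at some accessible world.
Let φ = \Diamond p. Evaluate φ at each world:
  0 (successors {0, 5, 7}): φ is true.
  1 (successors {0, 1, 2, 6, 7}): φ is true.
  2 (successors {2, 6}): φ is true.
  3 (successors {1, 2, 3, 7}): φ is true.
  4 (successors {3, 4, 7}): φ is true.
  5 (successors {5}): φ is false.
  6 (successors {5, 6, 7}): φ is false.
  7 (successors {1, 2, 4, 5, 7}): φ is true.
For instance, at 6:
  At 6: \Diamond p requires p at some successor in {5, 6, 7}.
    At 5: p is false.
    At 6: p is false.
    At 7: p is false.
  So \Diamond p is false at 6.
Satisfying worlds: {0, 1, 2, 3, 4, 7}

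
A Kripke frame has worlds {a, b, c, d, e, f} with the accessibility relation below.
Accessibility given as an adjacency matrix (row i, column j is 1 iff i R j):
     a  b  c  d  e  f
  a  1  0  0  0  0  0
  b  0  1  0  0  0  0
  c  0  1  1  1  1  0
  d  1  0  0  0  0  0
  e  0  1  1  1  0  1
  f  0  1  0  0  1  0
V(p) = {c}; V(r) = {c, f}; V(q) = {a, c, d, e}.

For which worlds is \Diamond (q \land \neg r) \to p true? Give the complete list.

Recall that \Diamond ψ holds at a world iff ψ holds at some accessible world.
Let φ = \Diamond (q \land \neg r) \to p. Evaluate φ at each world:
  a (successors {a}): φ is false.
  b (successors {b}): φ is true.
  c (successors {b, c, d, e}): φ is true.
  d (successors {a}): φ is false.
  e (successors {b, c, d, f}): φ is false.
  f (successors {b, e}): φ is false.
For instance, at e:
  At e: \Diamond (q \land \neg r) is true, p is false, so \Diamond (q \land \neg r) \to p is false.
    At e: \Diamond (q \land \neg r) requires q \land \neg r at some successor in {b, c, d, f}.
      q \land \neg r holds at d, so \Diamond (q \land \neg r) is true at e.
Satisfying worlds: {b, c}

b, c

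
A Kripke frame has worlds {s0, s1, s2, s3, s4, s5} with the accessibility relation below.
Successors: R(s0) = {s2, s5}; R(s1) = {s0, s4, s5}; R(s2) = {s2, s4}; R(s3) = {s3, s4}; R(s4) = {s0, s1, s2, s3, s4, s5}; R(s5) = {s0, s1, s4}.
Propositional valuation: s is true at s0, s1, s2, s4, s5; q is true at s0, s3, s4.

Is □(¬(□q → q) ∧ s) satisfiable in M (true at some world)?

No

Let φ = □(¬(□q → q) ∧ s). Evaluate φ at each world:
  s0 (successors {s2, s5}): φ is false.
  s1 (successors {s0, s4, s5}): φ is false.
  s2 (successors {s2, s4}): φ is false.
  s3 (successors {s3, s4}): φ is false.
  s4 (successors {s0, s1, s2, s3, s4, s5}): φ is false.
  s5 (successors {s0, s1, s4}): φ is false.
For instance, at s2:
  At s2: □(¬(□q → q) ∧ s) requires ¬(□q → q) ∧ s at every successor {s2, s4}.
    ¬(□q → q) ∧ s fails at s2, so □(¬(□q → q) ∧ s) is false at s2.
      At s2: ¬(□q → q) is false, s is true, so ¬(□q → q) ∧ s is false.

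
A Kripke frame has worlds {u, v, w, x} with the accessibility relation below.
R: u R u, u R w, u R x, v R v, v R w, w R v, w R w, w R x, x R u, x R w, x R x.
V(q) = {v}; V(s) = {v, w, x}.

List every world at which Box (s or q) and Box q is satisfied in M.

Let φ = Box (s or q) and Box q. Evaluate φ at each world:
  u (successors {u, w, x}): φ is false.
  v (successors {v, w}): φ is false.
  w (successors {v, w, x}): φ is false.
  x (successors {u, w, x}): φ is false.
For instance, at w:
  At w: Box (s or q) is true, Box q is false, so Box (s or q) and Box q is false.
    At w: Box (s or q) requires s or q at every successor {v, w, x}.
      At v: s or q is true.
      At w: s or q is true.
      At x: s or q is true.
    So Box (s or q) is true at w.
    At w: Box q requires q at every successor {v, w, x}.
      q fails at w, so Box q is false at w.
Satisfying worlds: none.

none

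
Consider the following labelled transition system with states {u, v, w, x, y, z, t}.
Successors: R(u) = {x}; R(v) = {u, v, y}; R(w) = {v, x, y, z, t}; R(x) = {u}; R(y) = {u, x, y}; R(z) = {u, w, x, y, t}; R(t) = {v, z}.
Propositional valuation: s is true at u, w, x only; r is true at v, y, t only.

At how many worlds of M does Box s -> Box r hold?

Recall that Box ψ holds at a world iff ψ holds at every accessible world, and Dia ψ holds iff ψ holds at some accessible world.
Let φ = Box s -> Box r. Evaluate φ at each world:
  u (successors {x}): φ is false.
  v (successors {u, v, y}): φ is true.
  w (successors {v, x, y, z, t}): φ is true.
  x (successors {u}): φ is false.
  y (successors {u, x, y}): φ is true.
  z (successors {u, w, x, y, t}): φ is true.
  t (successors {v, z}): φ is true.
For instance, at u:
  At u: Box s is true, Box r is false, so Box s -> Box r is false.
    At u: Box s requires s at every successor {x}.
      At x: s is true.
    So Box s is true at u.
    At u: Box r requires r at every successor {x}.
      r fails at x, so Box r is false at u.
Satisfying worlds: {v, w, y, z, t}

5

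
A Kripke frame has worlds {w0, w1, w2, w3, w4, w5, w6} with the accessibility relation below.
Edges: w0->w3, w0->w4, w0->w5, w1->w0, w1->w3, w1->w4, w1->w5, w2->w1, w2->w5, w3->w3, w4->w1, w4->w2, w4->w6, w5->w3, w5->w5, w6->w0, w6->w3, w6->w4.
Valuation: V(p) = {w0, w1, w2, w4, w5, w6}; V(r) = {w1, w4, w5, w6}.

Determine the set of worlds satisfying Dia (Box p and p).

Let φ = Dia (Box p and p). Evaluate φ at each world:
  w0 (successors {w3, w4, w5}): φ is true.
  w1 (successors {w0, w3, w4, w5}): φ is true.
  w2 (successors {w1, w5}): φ is false.
  w3 (successors {w3}): φ is false.
  w4 (successors {w1, w2, w6}): φ is true.
  w5 (successors {w3, w5}): φ is false.
  w6 (successors {w0, w3, w4}): φ is true.
For instance, at w6:
  At w6: Dia (Box p and p) requires Box p and p at some successor in {w0, w3, w4}.
    Box p and p holds at w4, so Dia (Box p and p) is true at w6.
      At w4: Box p is true, p is true, so Box p and p is true.
Satisfying worlds: {w0, w1, w4, w6}

w0, w1, w4, w6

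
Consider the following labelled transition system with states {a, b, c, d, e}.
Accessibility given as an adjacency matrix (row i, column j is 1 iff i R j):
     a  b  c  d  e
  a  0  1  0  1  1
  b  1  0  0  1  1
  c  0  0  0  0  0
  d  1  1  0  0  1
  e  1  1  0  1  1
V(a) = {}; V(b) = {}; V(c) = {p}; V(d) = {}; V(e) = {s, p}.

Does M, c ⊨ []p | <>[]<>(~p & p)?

Recall that []ψ holds at a world iff ψ holds at every accessible world, and <>ψ holds iff ψ holds at some accessible world.
At c: []p is true, <>[]<>(~p & p) is false, so []p | <>[]<>(~p & p) is true.
  At c: no accessible worlds, so []p holds vacuously.
  At c: no accessible worlds, so <>[]<>(~p & p) is false.

Yes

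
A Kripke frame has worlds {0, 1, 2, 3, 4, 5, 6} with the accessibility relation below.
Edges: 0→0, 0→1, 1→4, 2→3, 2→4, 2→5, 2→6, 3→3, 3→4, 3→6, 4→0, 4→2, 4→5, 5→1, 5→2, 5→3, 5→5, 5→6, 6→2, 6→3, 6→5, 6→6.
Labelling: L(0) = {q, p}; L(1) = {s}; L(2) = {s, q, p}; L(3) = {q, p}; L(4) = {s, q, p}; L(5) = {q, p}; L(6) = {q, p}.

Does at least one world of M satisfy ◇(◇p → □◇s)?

Yes

Let φ = ◇(◇p → □◇s). Evaluate φ at each world:
  0 (successors {0, 1}): φ is true.
  1 (successors {4}): φ is true.
  2 (successors {3, 4, 5, 6}): φ is true.
  3 (successors {3, 4, 6}): φ is true.
  4 (successors {0, 2, 5}): φ is true.
  5 (successors {1, 2, 3, 5, 6}): φ is true.
  6 (successors {2, 3, 5, 6}): φ is true.
Detail at 0 (witness):
  At 0: ◇(◇p → □◇s) requires ◇p → □◇s at some successor in {0, 1}.
    ◇p → □◇s holds at 0, so ◇(◇p → □◇s) is true at 0.
      At 0: ◇p is true, □◇s is true, so ◇p → □◇s is true.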